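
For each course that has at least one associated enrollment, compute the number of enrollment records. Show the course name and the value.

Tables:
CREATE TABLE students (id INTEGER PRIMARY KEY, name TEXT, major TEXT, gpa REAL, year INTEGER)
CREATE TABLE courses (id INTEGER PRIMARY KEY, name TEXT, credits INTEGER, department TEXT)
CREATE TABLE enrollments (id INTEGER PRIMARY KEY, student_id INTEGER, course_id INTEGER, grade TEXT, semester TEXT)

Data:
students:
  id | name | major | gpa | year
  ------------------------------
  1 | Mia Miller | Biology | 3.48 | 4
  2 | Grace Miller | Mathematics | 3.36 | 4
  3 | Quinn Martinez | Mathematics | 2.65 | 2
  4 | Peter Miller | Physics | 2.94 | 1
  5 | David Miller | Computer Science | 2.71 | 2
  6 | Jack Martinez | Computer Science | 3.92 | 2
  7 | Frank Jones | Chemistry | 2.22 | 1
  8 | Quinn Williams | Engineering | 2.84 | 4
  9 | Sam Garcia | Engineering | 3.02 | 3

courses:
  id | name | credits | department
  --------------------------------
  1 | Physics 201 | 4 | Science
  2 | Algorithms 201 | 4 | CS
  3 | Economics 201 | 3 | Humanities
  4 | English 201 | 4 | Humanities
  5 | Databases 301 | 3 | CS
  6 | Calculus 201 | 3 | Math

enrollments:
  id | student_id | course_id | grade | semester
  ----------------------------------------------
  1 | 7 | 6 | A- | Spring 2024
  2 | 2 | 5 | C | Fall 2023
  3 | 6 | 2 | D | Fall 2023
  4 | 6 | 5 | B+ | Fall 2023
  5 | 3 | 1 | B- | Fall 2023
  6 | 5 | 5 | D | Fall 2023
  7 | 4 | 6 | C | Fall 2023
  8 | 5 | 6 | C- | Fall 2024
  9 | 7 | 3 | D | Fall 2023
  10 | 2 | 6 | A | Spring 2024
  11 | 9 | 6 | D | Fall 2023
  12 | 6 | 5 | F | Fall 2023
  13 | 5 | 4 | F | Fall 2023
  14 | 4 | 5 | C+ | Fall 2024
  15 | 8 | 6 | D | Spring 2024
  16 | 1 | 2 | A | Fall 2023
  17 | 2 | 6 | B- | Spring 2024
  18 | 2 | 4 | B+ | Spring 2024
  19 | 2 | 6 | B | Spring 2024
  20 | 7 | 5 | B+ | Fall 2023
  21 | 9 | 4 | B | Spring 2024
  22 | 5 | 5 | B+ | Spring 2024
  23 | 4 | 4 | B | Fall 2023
SELECT p.name, COUNT(*) AS n FROM enrollments c JOIN courses p ON c.course_id = p.id GROUP BY p.id, p.name

Execution result:
name | n
Physics 201 | 1
Algorithms 201 | 2
Economics 201 | 1
English 201 | 4
Databases 301 | 7
Calculus 201 | 8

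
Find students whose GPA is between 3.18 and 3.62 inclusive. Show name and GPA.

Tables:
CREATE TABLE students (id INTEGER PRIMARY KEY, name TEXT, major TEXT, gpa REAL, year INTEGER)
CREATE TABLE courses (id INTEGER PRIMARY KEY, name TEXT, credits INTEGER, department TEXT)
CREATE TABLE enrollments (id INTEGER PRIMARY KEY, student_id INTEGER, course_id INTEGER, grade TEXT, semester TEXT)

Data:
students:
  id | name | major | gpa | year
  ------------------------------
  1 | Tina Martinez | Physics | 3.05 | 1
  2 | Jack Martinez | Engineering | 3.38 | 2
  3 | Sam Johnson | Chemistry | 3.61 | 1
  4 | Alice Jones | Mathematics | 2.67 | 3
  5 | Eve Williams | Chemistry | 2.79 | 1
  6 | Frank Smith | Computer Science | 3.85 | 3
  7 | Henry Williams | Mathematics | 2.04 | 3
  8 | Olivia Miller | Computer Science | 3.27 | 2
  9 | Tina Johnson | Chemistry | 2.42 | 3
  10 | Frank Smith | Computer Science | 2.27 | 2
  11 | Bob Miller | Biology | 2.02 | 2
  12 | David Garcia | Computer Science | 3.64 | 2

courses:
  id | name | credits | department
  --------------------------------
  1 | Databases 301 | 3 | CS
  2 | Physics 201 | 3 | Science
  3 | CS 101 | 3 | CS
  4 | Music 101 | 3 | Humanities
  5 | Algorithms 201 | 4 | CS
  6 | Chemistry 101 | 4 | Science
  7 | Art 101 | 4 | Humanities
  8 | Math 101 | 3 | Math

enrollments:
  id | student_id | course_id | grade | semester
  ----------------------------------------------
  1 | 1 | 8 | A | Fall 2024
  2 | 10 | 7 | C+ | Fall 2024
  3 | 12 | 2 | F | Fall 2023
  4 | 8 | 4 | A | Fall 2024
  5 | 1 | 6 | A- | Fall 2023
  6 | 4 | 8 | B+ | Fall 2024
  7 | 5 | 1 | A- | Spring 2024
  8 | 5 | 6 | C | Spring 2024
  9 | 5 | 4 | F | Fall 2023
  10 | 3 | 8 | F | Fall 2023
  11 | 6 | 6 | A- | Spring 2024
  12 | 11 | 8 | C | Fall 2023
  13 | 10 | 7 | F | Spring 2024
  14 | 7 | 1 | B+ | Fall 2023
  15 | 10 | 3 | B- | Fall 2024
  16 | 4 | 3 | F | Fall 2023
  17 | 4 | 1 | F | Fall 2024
SELECT name, gpa FROM students WHERE gpa BETWEEN 3.18 AND 3.62

Execution result:
name | gpa
Jack Martinez | 3.38
Sam Johnson | 3.61
Olivia Miller | 3.27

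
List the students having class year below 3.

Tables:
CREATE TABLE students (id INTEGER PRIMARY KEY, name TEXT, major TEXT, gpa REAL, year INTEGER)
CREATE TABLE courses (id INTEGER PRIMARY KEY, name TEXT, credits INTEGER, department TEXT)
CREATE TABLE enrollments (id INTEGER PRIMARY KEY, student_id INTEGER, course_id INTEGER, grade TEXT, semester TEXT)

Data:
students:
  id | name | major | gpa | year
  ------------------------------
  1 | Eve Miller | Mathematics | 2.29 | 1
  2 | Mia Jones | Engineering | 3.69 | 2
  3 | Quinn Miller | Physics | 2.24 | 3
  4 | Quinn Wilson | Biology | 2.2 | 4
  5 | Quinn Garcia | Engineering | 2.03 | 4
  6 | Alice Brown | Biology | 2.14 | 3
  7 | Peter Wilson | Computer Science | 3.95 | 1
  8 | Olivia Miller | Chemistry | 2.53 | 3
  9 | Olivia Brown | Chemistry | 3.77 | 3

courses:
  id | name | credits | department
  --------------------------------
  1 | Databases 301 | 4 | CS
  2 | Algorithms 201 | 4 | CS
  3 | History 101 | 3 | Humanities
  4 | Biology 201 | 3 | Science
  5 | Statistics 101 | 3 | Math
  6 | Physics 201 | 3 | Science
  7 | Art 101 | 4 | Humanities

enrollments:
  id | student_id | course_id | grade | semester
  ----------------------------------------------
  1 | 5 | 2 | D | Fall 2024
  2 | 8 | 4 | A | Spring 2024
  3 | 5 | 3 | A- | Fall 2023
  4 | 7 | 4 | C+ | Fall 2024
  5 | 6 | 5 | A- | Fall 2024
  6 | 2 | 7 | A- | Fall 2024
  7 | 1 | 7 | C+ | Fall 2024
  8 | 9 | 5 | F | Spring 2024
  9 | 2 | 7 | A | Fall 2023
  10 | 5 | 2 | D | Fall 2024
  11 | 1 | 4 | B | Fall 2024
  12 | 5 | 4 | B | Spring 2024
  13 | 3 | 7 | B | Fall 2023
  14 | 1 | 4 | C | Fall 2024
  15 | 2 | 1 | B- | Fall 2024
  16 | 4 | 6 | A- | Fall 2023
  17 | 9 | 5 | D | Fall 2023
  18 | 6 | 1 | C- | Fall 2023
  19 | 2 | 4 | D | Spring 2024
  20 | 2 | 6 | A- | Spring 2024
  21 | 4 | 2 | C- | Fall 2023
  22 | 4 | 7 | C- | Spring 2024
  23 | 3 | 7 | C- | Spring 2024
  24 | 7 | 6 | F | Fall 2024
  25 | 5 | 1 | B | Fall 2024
SELECT name, year FROM students WHERE year < 3

Execution result:
name | year
Eve Miller | 1
Mia Jones | 2
Peter Wilson | 1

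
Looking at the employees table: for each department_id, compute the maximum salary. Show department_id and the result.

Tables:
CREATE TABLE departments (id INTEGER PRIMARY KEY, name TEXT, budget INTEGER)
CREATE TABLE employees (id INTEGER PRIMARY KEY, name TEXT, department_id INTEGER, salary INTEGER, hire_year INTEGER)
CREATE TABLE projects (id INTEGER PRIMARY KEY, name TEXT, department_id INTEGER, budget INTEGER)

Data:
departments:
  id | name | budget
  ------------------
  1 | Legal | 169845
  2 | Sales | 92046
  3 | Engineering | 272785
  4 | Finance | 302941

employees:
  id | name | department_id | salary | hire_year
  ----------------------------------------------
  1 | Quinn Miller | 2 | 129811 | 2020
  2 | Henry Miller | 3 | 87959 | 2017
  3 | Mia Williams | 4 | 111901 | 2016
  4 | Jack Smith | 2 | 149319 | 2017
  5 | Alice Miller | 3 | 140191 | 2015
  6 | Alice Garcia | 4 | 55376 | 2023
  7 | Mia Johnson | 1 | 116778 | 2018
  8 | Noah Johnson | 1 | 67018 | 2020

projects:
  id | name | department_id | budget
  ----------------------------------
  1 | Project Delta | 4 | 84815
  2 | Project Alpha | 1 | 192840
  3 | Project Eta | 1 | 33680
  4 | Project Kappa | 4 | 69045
SELECT department_id, MAX(salary) AS max_salary FROM employees GROUP BY department_id

Execution result:
department_id | max_salary
1 | 116778
2 | 149319
3 | 140191
4 | 111901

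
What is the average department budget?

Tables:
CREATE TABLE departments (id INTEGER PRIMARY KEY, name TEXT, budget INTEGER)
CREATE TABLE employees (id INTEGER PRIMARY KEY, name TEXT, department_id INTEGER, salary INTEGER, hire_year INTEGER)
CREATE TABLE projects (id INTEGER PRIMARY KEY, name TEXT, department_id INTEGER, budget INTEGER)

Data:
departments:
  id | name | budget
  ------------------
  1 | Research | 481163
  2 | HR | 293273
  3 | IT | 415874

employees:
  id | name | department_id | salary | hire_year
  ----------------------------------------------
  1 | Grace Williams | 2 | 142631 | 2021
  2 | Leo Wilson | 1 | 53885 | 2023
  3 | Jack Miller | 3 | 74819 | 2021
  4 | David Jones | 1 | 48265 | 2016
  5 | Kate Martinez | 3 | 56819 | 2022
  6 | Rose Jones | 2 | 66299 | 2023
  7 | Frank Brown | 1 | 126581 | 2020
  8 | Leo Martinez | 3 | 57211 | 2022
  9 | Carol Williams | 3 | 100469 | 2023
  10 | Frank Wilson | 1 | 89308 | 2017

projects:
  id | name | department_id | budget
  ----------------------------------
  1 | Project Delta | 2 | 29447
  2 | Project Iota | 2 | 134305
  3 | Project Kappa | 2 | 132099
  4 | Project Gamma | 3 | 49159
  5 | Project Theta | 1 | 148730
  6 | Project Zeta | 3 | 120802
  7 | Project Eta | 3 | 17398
SELECT AVG(budget) FROM departments

Execution result:
396770.00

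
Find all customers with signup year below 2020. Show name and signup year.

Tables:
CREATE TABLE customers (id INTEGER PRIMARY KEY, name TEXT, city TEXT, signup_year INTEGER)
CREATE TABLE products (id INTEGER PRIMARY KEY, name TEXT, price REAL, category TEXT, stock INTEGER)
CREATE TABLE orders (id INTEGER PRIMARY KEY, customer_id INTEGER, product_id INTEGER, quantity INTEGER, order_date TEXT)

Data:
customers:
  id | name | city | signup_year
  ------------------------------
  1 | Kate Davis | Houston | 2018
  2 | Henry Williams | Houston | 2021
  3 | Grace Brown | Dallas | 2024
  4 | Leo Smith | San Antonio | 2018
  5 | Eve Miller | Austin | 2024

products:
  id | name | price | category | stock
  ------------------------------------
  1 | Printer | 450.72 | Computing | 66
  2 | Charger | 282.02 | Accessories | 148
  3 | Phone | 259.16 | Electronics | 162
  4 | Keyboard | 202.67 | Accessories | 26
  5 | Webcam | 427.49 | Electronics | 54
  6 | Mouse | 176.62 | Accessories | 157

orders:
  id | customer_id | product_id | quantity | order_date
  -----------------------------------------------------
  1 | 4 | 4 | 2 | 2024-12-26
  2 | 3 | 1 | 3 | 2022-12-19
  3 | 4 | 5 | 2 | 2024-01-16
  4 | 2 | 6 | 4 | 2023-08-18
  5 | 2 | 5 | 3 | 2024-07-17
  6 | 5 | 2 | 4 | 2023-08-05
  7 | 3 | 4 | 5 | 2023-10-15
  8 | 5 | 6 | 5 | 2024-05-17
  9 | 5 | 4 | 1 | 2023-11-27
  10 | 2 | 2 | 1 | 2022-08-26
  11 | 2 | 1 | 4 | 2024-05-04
SELECT name, signup_year FROM customers WHERE signup_year < 2020

Execution result:
name | signup_year
Kate Davis | 2018
Leo Smith | 2018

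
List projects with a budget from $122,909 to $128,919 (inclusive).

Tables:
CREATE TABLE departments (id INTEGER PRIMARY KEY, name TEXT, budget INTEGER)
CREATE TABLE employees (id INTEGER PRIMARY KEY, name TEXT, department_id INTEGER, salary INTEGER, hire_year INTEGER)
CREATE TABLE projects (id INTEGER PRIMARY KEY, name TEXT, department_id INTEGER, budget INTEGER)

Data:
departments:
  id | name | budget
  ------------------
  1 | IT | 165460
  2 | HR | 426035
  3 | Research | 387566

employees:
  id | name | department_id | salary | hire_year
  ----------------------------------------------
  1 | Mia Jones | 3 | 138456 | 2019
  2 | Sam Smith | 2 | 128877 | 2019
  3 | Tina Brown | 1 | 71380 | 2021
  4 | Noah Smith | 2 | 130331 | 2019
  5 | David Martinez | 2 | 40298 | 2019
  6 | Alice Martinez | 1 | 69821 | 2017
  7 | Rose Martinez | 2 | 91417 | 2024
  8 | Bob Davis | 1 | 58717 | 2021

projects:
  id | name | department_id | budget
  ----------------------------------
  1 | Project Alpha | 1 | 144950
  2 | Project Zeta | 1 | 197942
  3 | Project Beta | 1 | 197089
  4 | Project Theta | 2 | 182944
SELECT name, budget FROM projects WHERE budget BETWEEN 122909 AND 128919

Execution result:
(no rows)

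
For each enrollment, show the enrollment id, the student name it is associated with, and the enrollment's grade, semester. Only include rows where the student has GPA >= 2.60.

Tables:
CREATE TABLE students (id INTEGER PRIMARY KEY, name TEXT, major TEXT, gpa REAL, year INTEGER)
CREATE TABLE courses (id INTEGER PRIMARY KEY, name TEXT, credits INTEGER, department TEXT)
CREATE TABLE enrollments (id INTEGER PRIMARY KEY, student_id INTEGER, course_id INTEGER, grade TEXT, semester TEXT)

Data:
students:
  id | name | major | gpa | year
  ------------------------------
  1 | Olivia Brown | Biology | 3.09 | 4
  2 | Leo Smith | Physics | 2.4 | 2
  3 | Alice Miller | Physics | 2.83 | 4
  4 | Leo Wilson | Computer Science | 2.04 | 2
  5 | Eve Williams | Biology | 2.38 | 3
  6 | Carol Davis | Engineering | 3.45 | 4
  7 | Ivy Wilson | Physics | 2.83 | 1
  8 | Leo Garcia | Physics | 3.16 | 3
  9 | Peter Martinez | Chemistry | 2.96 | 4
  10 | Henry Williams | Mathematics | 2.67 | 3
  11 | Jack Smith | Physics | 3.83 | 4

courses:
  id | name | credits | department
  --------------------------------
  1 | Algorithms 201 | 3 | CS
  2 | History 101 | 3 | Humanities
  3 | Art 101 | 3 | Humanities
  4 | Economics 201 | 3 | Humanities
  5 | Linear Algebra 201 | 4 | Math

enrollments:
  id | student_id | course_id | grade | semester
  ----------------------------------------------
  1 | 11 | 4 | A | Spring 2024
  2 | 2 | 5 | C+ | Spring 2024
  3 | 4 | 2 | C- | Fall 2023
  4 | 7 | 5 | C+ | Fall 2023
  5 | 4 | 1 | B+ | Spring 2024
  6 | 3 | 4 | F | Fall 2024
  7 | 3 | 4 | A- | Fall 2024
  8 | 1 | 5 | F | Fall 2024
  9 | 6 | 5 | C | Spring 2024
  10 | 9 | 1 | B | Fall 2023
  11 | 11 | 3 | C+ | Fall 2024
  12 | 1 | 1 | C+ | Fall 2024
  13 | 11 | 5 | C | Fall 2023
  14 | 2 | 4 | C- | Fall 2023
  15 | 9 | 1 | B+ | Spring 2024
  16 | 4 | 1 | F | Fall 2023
SELECT c.id, p.name AS student, c.grade, c.semester FROM enrollments c JOIN students p ON c.student_id = p.id WHERE p.gpa >= 2.6

Execution result:
id | student | grade | semester
1 | Jack Smith | A | Spring 2024
4 | Ivy Wilson | C+ | Fall 2023
6 | Alice Miller | F | Fall 2024
7 | Alice Miller | A- | Fall 2024
8 | Olivia Brown | F | Fall 2024
9 | Carol Davis | C | Spring 2024
10 | Peter Martinez | B | Fall 2023
11 | Jack Smith | C+ | Fall 2024
12 | Olivia Brown | C+ | Fall 2024
13 | Jack Smith | C | Fall 2023
15 | Peter Martinez | B+ | Spring 2024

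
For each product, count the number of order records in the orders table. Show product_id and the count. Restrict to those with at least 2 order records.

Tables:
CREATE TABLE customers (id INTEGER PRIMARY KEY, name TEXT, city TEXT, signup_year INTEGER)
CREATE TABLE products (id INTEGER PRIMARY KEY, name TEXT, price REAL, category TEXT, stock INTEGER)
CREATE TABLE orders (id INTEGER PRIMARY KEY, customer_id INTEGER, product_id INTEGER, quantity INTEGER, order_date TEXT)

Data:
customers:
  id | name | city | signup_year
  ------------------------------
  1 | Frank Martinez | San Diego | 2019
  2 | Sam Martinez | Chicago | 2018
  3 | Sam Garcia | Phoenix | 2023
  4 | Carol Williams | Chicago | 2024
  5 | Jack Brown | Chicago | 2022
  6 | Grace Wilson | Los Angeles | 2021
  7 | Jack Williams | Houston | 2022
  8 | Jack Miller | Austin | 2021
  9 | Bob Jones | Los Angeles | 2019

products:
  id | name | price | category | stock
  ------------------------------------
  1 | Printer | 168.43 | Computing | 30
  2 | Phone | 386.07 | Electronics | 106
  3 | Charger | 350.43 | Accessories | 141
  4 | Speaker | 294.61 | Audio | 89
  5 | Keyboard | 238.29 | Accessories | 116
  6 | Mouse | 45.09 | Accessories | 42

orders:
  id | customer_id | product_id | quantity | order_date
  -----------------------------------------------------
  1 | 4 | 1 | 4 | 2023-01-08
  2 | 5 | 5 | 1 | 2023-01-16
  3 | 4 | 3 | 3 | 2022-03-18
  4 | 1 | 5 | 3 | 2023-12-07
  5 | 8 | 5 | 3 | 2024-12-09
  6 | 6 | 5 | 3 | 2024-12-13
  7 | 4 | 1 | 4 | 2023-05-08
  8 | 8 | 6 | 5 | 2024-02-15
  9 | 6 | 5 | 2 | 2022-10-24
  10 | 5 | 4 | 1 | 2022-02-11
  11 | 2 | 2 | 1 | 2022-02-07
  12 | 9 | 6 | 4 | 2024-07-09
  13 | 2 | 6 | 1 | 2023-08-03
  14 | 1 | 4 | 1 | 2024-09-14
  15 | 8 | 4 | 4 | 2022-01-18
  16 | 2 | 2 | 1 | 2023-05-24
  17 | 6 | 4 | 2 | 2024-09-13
SELECT product_id, COUNT(*) AS order_count FROM orders GROUP BY product_id HAVING COUNT(*) >= 2

Execution result:
product_id | order_count
1 | 2
2 | 2
4 | 4
5 | 5
6 | 3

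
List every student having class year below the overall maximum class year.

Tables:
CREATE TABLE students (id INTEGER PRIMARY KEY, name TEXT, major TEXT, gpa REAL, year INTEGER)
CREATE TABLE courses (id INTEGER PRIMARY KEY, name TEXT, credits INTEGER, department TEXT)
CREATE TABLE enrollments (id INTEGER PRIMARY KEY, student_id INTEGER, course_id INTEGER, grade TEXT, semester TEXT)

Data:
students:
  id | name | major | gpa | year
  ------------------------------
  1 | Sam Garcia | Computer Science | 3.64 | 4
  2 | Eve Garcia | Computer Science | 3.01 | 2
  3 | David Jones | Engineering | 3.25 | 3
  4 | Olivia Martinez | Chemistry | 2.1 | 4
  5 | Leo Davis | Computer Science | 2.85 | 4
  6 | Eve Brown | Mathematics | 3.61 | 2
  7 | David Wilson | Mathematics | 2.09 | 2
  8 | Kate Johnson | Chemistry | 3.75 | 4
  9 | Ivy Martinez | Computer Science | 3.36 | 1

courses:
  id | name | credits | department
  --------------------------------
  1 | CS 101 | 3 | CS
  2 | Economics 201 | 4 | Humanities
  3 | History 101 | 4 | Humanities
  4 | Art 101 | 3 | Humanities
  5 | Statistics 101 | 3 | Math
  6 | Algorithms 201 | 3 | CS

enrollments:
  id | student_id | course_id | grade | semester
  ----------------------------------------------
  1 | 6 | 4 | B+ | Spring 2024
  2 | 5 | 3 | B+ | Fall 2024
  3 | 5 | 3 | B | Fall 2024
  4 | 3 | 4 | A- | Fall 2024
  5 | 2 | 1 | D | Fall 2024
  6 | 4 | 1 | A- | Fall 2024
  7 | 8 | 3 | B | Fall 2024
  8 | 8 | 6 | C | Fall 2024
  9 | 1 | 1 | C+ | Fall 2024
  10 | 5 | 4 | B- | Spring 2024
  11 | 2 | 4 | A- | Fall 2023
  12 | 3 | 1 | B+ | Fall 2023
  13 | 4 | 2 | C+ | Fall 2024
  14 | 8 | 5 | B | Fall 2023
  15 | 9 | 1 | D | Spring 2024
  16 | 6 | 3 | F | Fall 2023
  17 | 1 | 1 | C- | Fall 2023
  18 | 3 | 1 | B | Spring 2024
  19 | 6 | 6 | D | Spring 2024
SELECT name, year FROM students WHERE year < (SELECT MAX(year) FROM students)

Execution result:
name | year
Eve Garcia | 2
David Jones | 3
Eve Brown | 2
David Wilson | 2
Ivy Martinez | 1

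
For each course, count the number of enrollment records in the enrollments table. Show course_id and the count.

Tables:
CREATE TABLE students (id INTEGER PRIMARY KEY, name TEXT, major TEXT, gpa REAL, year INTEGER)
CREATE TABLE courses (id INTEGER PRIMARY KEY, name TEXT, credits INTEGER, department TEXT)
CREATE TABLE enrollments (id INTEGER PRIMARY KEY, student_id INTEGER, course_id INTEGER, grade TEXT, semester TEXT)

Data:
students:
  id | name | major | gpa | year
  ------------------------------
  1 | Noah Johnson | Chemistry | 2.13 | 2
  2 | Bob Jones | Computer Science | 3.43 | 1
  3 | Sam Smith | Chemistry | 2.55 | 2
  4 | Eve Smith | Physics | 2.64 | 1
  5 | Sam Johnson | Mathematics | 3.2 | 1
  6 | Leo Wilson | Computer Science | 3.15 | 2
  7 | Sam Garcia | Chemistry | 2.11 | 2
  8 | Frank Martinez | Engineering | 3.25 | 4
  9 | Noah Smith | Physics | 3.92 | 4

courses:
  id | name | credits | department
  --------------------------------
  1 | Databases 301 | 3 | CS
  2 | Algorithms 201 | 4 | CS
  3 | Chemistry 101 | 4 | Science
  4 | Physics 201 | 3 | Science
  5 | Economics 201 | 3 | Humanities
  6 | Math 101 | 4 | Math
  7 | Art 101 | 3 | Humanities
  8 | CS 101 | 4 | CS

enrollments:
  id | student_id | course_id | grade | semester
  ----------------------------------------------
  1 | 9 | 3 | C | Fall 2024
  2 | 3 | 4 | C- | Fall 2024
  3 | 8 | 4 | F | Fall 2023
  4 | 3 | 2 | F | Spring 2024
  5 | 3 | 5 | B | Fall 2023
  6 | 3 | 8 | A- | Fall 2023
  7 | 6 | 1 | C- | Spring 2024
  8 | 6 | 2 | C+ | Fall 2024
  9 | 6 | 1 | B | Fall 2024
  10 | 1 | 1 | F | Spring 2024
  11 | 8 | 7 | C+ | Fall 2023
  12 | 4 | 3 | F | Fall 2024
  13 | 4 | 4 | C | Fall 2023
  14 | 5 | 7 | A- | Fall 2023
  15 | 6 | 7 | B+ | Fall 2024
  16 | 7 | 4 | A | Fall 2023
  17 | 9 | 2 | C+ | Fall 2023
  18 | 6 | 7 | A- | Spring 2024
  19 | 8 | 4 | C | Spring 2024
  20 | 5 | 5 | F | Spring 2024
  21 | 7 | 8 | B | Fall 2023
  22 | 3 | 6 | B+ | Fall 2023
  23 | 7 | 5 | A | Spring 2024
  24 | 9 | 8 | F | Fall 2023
SELECT course_id, COUNT(*) AS enrollment_count FROM enrollments GROUP BY course_id

Execution result:
course_id | enrollment_count
1 | 3
2 | 3
3 | 2
4 | 5
5 | 3
6 | 1
7 | 4
8 | 3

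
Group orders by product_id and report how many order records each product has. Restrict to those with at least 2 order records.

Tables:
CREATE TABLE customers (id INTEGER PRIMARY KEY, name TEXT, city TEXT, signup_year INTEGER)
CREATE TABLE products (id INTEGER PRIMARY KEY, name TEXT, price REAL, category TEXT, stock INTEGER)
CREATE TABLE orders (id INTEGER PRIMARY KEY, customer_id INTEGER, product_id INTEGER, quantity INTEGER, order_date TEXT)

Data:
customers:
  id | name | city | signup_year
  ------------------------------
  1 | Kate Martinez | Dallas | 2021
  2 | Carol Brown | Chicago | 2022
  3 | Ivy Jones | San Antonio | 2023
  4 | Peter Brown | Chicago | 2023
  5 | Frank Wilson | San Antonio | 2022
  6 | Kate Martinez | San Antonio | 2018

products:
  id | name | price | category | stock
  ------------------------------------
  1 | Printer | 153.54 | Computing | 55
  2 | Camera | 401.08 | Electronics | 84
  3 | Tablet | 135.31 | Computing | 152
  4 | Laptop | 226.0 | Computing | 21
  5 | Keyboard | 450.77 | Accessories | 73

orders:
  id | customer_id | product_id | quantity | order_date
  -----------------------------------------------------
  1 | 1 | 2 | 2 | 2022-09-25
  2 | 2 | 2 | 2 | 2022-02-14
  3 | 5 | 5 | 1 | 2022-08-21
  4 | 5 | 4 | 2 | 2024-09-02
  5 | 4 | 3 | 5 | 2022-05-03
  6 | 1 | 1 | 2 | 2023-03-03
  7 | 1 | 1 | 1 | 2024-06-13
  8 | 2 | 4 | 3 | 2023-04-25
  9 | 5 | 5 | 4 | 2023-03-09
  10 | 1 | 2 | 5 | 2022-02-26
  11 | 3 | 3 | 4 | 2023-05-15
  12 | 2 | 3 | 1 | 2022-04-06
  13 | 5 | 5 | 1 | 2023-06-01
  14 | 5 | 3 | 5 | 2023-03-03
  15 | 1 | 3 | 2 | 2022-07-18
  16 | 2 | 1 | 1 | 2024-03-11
SELECT product_id, COUNT(*) AS order_count FROM orders GROUP BY product_id HAVING COUNT(*) >= 2

Execution result:
product_id | order_count
1 | 3
2 | 3
3 | 5
4 | 2
5 | 3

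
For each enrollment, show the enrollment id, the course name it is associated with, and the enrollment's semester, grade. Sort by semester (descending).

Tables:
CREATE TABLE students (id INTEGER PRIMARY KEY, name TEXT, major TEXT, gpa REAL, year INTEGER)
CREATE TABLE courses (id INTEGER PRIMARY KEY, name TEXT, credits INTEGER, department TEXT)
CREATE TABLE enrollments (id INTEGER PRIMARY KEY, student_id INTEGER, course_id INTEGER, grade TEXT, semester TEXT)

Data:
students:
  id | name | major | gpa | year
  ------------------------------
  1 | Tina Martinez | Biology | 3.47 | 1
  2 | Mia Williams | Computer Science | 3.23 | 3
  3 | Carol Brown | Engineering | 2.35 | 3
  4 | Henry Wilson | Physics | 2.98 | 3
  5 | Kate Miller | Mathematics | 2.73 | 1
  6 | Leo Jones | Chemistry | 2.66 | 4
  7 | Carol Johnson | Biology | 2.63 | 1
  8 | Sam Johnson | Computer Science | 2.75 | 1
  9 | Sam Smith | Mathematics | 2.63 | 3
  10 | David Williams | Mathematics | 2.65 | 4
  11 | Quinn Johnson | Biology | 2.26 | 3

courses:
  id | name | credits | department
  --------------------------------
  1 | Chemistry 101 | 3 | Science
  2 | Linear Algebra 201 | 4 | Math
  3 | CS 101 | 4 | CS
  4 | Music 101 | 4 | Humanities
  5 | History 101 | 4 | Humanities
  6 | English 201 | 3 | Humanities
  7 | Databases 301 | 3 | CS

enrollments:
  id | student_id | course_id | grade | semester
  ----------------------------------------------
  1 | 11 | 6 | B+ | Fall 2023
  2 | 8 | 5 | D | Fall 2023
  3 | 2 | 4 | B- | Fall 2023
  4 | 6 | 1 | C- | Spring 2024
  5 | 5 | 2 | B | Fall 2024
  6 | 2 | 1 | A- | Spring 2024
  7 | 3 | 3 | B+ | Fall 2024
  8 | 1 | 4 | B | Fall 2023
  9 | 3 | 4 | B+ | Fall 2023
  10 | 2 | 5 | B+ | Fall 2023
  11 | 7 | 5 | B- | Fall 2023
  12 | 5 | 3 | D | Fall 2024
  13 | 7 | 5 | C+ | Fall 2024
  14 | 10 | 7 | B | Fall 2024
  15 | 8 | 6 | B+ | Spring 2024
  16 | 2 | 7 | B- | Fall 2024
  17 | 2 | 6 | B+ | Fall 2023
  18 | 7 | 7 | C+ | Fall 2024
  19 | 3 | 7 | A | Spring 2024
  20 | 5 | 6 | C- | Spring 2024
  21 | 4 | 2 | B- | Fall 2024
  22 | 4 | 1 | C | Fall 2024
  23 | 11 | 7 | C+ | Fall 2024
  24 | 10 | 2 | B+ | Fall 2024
SELECT c.id, p.name AS course, c.semester, c.grade FROM enrollments c JOIN courses p ON c.course_id = p.id ORDER BY c.semester DESC

Execution result:
id | course | semester | grade
4 | Chemistry 101 | Spring 2024 | C-
6 | Chemistry 101 | Spring 2024 | A-
15 | English 201 | Spring 2024 | B+
19 | Databases 301 | Spring 2024 | A
20 | English 201 | Spring 2024 | C-
5 | Linear Algebra 201 | Fall 2024 | B
7 | CS 101 | Fall 2024 | B+
12 | CS 101 | Fall 2024 | D
13 | History 101 | Fall 2024 | C+
14 | Databases 301 | Fall 2024 | B
16 | Databases 301 | Fall 2024 | B-
18 | Databases 301 | Fall 2024 | C+
21 | Linear Algebra 201 | Fall 2024 | B-
22 | Chemistry 101 | Fall 2024 | C
23 | Databases 301 | Fall 2024 | C+
24 | Linear Algebra 201 | Fall 2024 | B+
1 | English 201 | Fall 2023 | B+
2 | History 101 | Fall 2023 | D
3 | Music 101 | Fall 2023 | B-
8 | Music 101 | Fall 2023 | B
9 | Music 101 | Fall 2023 | B+
10 | History 101 | Fall 2023 | B+
11 | History 101 | Fall 2023 | B-
17 | English 201 | Fall 2023 | B+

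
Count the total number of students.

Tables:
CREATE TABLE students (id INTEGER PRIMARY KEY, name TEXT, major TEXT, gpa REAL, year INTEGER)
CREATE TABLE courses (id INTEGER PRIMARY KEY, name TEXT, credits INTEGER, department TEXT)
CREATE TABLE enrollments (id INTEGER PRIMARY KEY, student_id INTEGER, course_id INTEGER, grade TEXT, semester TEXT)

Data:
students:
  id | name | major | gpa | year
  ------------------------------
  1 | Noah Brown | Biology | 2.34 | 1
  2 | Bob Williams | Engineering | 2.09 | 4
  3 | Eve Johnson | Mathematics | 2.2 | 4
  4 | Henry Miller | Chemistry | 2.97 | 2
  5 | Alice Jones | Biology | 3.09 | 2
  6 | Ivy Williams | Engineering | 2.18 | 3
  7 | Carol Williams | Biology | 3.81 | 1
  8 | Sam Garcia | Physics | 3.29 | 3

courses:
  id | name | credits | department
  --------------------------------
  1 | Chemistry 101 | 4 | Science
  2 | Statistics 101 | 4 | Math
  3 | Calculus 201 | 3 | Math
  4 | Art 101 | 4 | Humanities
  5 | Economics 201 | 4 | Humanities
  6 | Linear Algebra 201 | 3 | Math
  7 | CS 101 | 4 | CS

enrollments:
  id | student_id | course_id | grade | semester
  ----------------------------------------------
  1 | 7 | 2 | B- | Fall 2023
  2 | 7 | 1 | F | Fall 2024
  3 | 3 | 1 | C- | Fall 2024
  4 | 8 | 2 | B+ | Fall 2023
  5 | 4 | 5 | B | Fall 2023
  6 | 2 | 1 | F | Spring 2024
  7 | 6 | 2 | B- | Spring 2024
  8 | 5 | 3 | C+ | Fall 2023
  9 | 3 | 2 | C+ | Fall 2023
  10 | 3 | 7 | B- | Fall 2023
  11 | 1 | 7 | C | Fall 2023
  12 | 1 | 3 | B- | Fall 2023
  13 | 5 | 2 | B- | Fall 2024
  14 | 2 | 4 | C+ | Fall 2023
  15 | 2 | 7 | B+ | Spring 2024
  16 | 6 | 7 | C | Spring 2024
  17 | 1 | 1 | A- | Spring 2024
SELECT COUNT(*) FROM students

Execution result:
8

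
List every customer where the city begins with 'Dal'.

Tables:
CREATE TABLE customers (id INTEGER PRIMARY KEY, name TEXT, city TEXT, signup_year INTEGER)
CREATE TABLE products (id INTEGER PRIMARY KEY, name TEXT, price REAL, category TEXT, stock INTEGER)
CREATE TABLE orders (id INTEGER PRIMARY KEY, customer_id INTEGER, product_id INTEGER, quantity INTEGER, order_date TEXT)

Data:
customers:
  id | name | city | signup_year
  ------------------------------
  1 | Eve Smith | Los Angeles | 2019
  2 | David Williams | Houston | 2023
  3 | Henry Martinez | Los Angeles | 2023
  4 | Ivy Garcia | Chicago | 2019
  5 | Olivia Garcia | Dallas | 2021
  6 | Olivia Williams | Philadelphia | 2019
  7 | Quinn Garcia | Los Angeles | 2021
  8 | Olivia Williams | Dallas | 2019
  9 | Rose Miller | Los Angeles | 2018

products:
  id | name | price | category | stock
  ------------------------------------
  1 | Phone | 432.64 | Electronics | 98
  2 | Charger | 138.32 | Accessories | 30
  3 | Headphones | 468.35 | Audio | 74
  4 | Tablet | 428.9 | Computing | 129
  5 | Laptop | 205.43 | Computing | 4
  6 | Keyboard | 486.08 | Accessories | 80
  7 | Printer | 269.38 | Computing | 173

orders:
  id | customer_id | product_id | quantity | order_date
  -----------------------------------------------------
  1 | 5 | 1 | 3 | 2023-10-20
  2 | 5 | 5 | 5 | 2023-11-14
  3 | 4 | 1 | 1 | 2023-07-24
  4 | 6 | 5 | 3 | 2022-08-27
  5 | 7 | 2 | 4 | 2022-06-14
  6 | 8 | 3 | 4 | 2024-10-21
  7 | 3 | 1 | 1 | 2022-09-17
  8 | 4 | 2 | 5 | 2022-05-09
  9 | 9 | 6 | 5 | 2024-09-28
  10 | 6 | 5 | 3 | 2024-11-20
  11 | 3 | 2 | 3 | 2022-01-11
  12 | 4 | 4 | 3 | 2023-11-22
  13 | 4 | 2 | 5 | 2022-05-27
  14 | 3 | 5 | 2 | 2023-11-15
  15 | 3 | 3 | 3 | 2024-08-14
SELECT name, city FROM customers WHERE city LIKE 'Dal%'

Execution result:
name | city
Olivia Garcia | Dallas
Olivia Williams | Dallas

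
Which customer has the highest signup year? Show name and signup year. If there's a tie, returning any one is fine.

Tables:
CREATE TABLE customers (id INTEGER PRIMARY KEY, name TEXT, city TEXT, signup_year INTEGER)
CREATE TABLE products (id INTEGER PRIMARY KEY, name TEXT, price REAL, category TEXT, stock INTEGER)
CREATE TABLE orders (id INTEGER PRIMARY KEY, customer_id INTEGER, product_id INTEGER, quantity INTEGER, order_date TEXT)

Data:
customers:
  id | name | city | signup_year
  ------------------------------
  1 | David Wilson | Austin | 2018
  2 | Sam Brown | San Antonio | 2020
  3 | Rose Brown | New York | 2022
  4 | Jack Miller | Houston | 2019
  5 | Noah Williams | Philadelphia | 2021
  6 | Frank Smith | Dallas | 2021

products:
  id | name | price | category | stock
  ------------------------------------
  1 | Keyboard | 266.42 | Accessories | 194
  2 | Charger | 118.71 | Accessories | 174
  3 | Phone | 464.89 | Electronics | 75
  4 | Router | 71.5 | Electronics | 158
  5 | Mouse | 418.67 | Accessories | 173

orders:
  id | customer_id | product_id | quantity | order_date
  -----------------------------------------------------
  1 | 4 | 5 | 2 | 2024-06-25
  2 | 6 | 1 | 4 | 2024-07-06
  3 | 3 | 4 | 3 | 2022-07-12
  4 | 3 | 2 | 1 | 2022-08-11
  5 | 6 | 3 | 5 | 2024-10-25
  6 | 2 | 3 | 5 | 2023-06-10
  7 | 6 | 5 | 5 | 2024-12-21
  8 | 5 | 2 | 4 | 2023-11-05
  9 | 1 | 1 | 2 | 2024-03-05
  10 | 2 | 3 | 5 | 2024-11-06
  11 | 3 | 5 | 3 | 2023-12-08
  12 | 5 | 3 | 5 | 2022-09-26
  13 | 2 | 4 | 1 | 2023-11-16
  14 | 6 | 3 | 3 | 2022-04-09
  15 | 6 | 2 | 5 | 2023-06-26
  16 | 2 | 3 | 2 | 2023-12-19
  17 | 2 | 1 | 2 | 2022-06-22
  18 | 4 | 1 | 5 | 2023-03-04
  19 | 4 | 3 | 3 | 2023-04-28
SELECT name, signup_year FROM customers ORDER BY signup_year DESC LIMIT 1

Execution result:
name | signup_year
Rose Brown | 2022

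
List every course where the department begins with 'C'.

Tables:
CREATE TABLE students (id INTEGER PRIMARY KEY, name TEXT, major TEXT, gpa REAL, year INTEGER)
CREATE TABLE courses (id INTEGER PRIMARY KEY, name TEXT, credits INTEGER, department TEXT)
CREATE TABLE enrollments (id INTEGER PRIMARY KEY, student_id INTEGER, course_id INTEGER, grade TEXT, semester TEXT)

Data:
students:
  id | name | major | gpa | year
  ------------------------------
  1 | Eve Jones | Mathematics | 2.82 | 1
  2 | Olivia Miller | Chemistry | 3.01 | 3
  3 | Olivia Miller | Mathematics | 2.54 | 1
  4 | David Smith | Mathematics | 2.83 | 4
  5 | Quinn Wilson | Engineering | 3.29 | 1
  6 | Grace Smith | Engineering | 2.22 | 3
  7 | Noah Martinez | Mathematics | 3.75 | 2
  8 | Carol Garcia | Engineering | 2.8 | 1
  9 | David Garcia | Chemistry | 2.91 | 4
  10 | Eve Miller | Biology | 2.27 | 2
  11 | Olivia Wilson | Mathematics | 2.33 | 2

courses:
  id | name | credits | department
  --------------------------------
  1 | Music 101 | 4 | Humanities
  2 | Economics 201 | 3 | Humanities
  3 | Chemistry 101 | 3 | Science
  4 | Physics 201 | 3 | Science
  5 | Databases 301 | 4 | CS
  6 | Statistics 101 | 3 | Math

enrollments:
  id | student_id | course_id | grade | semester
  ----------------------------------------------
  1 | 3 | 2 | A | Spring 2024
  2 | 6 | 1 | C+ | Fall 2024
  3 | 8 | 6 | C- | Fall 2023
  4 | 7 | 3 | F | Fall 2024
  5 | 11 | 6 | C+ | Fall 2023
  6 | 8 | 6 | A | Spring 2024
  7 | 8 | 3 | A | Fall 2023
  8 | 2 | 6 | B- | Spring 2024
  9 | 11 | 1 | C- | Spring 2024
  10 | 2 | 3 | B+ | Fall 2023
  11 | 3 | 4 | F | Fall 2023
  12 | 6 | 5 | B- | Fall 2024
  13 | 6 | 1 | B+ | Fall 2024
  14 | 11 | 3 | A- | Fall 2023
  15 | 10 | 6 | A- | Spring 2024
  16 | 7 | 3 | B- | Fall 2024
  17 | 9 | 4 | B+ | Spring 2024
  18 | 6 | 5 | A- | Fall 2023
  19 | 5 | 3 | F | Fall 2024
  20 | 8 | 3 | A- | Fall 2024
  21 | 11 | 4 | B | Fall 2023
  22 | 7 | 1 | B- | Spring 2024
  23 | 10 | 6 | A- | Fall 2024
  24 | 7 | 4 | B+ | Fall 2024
SELECT name, department FROM courses WHERE department LIKE 'C%'

Execution result:
name | department
Databases 301 | CS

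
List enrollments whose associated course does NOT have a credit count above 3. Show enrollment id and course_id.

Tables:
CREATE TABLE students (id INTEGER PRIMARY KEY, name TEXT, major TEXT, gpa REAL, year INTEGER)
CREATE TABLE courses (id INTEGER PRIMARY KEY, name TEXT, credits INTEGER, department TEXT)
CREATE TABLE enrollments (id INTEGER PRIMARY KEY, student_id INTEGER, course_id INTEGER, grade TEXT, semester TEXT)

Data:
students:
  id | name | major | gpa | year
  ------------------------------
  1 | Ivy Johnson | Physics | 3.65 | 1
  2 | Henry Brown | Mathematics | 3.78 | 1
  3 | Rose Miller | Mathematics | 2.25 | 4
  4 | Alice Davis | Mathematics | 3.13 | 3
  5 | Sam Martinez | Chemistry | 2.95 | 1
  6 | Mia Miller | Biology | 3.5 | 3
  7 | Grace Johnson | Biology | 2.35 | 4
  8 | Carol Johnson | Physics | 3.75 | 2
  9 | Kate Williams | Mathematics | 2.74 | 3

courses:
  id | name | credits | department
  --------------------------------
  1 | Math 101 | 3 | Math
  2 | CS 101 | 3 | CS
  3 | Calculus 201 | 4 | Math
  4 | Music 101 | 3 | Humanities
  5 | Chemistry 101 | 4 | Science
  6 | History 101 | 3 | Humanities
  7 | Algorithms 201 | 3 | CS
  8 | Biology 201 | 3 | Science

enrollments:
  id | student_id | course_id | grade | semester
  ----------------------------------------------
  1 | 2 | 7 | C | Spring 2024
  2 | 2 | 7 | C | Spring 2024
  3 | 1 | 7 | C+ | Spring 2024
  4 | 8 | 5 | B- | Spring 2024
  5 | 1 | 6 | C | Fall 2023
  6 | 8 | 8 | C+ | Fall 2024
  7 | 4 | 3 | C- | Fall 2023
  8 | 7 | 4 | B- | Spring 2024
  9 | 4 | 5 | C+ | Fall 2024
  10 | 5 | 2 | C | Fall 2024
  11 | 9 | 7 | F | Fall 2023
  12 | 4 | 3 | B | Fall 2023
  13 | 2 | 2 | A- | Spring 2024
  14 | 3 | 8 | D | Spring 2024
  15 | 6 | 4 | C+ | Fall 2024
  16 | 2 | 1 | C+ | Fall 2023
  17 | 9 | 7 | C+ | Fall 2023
SELECT id, course_id FROM enrollments WHERE course_id NOT IN (SELECT id FROM courses WHERE credits > 3)

Execution result:
id | course_id
1 | 7
2 | 7
3 | 7
5 | 6
6 | 8
8 | 4
10 | 2
11 | 7
13 | 2
14 | 8
15 | 4
16 | 1
17 | 7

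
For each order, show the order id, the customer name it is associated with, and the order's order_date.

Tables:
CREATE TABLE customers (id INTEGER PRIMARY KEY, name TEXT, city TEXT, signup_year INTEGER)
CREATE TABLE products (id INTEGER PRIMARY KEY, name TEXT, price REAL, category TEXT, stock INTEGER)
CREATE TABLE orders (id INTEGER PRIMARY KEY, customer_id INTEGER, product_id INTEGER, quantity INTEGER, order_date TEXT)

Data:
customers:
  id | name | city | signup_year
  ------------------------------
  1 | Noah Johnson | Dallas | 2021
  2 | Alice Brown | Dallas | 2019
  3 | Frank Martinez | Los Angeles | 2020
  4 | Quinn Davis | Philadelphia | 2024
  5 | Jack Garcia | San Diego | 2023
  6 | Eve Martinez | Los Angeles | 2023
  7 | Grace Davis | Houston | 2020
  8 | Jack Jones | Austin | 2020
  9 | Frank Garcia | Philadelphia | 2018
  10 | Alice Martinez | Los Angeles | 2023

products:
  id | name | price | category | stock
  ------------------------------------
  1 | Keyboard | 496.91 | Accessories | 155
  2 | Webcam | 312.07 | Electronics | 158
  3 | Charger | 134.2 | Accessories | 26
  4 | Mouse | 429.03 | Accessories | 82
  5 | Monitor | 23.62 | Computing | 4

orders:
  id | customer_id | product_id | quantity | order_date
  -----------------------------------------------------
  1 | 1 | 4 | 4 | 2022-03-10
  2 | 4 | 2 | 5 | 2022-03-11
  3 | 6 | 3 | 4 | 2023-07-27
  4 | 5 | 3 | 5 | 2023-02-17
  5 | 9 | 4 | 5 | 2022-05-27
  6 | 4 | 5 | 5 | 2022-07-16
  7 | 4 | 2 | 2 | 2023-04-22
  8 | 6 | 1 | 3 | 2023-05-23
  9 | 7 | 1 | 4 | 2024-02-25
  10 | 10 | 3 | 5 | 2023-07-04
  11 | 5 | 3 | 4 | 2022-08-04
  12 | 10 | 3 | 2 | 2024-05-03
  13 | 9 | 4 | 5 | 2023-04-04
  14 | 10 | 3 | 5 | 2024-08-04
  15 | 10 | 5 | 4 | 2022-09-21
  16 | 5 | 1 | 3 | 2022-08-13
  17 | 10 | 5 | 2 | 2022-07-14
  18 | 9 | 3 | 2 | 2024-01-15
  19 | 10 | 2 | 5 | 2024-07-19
SELECT c.id, p.name AS customer, c.order_date FROM orders c JOIN customers p ON c.customer_id = p.id

Execution result:
id | customer | order_date
1 | Noah Johnson | 2022-03-10
2 | Quinn Davis | 2022-03-11
3 | Eve Martinez | 2023-07-27
4 | Jack Garcia | 2023-02-17
5 | Frank Garcia | 2022-05-27
6 | Quinn Davis | 2022-07-16
7 | Quinn Davis | 2023-04-22
8 | Eve Martinez | 2023-05-23
9 | Grace Davis | 2024-02-25
10 | Alice Martinez | 2023-07-04
11 | Jack Garcia | 2022-08-04
12 | Alice Martinez | 2024-05-03
13 | Frank Garcia | 2023-04-04
14 | Alice Martinez | 2024-08-04
15 | Alice Martinez | 2022-09-21
16 | Jack Garcia | 2022-08-13
17 | Alice Martinez | 2022-07-14
18 | Frank Garcia | 2024-01-15
19 | Alice Martinez | 2024-07-19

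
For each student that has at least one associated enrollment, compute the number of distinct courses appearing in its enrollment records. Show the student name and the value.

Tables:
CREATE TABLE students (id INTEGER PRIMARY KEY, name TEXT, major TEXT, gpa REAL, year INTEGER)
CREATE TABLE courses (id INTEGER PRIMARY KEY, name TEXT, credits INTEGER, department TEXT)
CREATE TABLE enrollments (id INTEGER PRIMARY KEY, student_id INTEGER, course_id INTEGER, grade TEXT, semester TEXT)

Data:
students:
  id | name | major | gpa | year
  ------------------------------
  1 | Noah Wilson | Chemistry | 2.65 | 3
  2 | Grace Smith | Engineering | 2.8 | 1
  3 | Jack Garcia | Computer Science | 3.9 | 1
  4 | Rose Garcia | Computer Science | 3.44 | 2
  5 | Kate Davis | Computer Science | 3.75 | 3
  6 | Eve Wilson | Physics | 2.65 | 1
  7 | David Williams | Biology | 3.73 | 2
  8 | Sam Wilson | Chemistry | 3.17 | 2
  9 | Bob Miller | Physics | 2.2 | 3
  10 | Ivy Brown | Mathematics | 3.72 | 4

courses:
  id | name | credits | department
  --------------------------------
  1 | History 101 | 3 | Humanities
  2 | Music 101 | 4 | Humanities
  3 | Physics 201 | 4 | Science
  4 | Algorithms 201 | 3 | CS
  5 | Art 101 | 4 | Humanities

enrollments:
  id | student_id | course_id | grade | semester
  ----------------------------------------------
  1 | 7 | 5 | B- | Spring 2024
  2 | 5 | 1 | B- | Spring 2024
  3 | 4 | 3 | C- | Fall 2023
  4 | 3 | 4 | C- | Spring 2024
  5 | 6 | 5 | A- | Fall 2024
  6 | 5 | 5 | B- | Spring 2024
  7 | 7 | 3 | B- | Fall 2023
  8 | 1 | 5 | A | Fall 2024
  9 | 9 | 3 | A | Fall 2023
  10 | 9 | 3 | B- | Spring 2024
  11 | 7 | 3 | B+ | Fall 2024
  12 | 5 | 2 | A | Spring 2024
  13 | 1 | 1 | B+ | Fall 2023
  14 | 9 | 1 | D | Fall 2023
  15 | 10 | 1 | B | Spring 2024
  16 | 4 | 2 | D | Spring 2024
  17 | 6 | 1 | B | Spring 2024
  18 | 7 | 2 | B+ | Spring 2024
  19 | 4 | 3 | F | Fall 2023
SELECT p.name, COUNT(DISTINCT c.course_id) AS distinct_course_count FROM enrollments c JOIN students p ON c.student_id = p.id GROUP BY p.id, p.name

Execution result:
name | distinct_course_count
Noah Wilson | 2
Jack Garcia | 1
Rose Garcia | 2
Kate Davis | 3
Eve Wilson | 2
David Williams | 3
Bob Miller | 2
Ivy Brown | 1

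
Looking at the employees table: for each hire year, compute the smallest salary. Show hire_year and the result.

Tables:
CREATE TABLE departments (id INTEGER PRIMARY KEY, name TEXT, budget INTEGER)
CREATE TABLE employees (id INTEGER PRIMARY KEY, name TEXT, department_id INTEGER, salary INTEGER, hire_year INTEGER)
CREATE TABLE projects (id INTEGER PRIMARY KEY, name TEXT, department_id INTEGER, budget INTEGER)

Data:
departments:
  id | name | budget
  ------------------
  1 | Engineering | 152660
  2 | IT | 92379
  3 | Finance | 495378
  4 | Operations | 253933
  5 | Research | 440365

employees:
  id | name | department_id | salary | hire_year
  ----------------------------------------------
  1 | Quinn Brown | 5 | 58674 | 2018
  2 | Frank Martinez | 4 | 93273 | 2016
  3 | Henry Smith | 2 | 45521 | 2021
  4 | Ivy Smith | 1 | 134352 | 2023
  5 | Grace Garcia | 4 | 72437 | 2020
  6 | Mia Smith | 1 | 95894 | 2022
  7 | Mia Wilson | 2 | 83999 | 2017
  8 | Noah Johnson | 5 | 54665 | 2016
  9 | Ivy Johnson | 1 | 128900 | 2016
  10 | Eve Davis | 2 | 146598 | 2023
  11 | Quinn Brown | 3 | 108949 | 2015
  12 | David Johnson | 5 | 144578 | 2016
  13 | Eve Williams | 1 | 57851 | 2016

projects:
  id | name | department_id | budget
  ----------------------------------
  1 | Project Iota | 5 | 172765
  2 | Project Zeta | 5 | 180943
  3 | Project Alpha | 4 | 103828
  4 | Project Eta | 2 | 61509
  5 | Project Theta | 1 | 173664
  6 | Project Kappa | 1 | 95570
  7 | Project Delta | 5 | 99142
SELECT hire_year, MIN(salary) AS min_salary FROM employees GROUP BY hire_year

Execution result:
hire_year | min_salary
2015 | 108949
2016 | 54665
2017 | 83999
2018 | 58674
2020 | 72437
2021 | 45521
2022 | 95894
2023 | 134352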